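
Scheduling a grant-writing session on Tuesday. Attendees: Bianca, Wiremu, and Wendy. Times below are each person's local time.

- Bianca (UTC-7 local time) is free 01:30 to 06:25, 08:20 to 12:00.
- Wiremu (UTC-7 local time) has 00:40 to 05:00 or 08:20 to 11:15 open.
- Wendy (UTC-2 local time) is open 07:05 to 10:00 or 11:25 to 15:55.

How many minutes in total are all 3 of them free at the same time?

330

Bianca in UTC: 08:30-13:25, 15:20-19:00 (add 7h to convert from UTC-7).
Wiremu in UTC: 07:40-12:00, 15:20-18:15 (add 7h to convert from UTC-7).
Wendy in UTC: 09:05-12:00, 13:25-17:55 (add 2h to convert from UTC-2).
Bianca ∩ Wiremu: 08:30-12:00, 15:20-18:15.
Bianca ∩ Wiremu ∩ Wendy: 09:05-12:00, 15:20-17:55.
Those are the intersection windows.
Summing the common windows: 175 + 155 = 330 minutes.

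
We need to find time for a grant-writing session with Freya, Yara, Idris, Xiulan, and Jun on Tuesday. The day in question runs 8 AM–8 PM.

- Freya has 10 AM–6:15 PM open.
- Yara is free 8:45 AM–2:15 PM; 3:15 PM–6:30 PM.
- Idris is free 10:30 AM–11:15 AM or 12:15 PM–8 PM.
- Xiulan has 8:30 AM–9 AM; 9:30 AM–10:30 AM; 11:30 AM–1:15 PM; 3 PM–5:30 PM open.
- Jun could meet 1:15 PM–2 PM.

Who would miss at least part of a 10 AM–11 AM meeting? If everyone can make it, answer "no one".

Idris, Jun, Xiulan

Freya: free for 10:00-11:00. Yara: free for 10:00-11:00. Idris: not fully free for 10:00-11:00. Xiulan: not fully free for 10:00-11:00. Jun: not fully free for 10:00-11:00.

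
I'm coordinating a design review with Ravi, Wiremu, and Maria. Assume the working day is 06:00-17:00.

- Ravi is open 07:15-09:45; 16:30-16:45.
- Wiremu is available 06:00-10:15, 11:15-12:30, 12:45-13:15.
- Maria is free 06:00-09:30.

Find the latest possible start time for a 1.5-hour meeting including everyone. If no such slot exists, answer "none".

Ravi ∩ Wiremu: 07:15-09:45.
Ravi ∩ Wiremu ∩ Maria: 07:15-09:30.
So the common availability across everyone is 07:15-09:30.
The last common window of at least 90 minutes is 07:15-09:30; a 90-minute meeting can start as late as 08:00 and still end by 09:30.

08:00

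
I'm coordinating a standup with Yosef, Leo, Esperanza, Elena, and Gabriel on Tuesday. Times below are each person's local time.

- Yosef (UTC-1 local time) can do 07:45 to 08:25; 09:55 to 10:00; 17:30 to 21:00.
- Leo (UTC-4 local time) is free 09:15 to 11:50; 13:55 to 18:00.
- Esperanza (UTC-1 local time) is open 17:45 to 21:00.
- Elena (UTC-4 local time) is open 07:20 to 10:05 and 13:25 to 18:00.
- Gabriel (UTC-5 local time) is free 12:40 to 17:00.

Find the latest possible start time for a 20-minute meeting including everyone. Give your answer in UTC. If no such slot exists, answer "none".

21:40

Yosef in UTC: 08:45-09:25, 10:55-11:00, 18:30-22:00 (add 1h to convert from UTC-1).
Leo in UTC: 13:15-15:50, 17:55-22:00 (add 4h to convert from UTC-4).
Esperanza in UTC: 18:45-22:00 (add 1h to convert from UTC-1).
Elena in UTC: 11:20-14:05, 17:25-22:00 (add 4h to convert from UTC-4).
Gabriel in UTC: 17:40-22:00 (add 5h to convert from UTC-5).
Yosef ∩ Leo: 18:30-22:00.
Yosef ∩ Leo ∩ Esperanza: 18:45-22:00.
Yosef ∩ Leo ∩ Esperanza ∩ Elena: 18:45-22:00.
Yosef ∩ Leo ∩ Esperanza ∩ Elena ∩ Gabriel: 18:45-22:00.
The last common window of at least 20 minutes is 18:45-22:00; a 20-minute meeting can start as late as 21:40 and still end by 22:00.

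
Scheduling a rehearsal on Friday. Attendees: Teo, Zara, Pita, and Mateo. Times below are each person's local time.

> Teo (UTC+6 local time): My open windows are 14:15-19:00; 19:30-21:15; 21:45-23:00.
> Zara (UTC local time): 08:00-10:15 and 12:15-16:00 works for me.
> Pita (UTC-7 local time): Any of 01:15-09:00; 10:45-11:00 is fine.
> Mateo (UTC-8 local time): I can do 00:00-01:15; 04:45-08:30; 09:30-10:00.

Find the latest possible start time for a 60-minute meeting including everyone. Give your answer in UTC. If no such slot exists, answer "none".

14:15

Teo in UTC: 08:15-13:00, 13:30-15:15, 15:45-17:00 (subtract 6h to convert from UTC+6).
Zara in UTC: 08:00-10:15, 12:15-16:00.
Pita in UTC: 08:15-16:00, 17:45-18:00 (add 7h to convert from UTC-7).
Mateo in UTC: 08:00-09:15, 12:45-16:30, 17:30-18:00 (add 8h to convert from UTC-8).
Teo ∩ Zara: 08:15-10:15, 12:15-13:00, 13:30-15:15, 15:45-16:00.
Teo ∩ Zara ∩ Pita: 08:15-10:15, 12:15-13:00, 13:30-15:15, 15:45-16:00.
Teo ∩ Zara ∩ Pita ∩ Mateo: 08:15-09:15, 12:45-13:00, 13:30-15:15, 15:45-16:00.
Those are the intersection windows.
The last common window of at least 60 minutes is 13:30-15:15; a 60-minute meeting can start as late as 14:15 and still end by 15:15.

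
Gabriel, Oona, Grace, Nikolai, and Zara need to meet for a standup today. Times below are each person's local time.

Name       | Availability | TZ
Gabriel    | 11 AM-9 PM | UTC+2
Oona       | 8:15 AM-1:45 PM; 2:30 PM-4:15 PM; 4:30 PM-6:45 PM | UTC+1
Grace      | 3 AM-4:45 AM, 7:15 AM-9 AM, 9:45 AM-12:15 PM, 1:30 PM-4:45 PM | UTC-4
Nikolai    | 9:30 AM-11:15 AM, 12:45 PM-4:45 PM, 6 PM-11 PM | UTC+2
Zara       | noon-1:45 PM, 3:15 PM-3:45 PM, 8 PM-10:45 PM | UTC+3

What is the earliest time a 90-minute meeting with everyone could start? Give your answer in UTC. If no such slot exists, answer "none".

Gabriel in UTC: 09:00-19:00 (subtract 2h to convert from UTC+2).
Oona in UTC: 07:15-12:45, 13:30-15:15, 15:30-17:45 (subtract 1h to convert from UTC+1).
Grace in UTC: 07:00-08:45, 11:15-13:00, 13:45-16:15, 17:30-20:45 (add 4h to convert from UTC-4).
Nikolai in UTC: 07:30-09:15, 10:45-14:45, 16:00-21:00 (subtract 2h to convert from UTC+2).
Zara in UTC: 09:00-10:45, 12:15-12:45, 17:00-19:45 (subtract 3h to convert from UTC+3).
Gabriel ∩ Oona: 09:00-12:45, 13:30-15:15, 15:30-17:45.
Gabriel ∩ Oona ∩ Grace: 11:15-12:45, 13:45-15:15, 15:30-16:15, 17:30-17:45.
Gabriel ∩ Oona ∩ Grace ∩ Nikolai: 11:15-12:45, 13:45-14:45, 16:00-16:15, 17:30-17:45.
Gabriel ∩ Oona ∩ Grace ∩ Nikolai ∩ Zara: 12:15-12:45, 17:30-17:45.
Those are the intersection windows.
No common window is at least 90 minutes long.

none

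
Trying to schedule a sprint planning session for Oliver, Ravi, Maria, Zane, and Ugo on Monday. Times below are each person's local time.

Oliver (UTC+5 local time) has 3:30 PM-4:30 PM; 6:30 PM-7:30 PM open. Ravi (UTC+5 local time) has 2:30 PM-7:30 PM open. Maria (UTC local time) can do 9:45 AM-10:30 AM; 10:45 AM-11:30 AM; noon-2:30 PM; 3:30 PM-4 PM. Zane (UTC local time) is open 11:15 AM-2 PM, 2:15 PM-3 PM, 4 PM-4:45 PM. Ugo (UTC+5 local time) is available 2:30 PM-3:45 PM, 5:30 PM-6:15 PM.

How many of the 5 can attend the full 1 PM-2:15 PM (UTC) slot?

2

Oliver in UTC: 10:30-11:30, 13:30-14:30 (subtract 5h to convert from UTC+5).
Ravi in UTC: 09:30-14:30 (subtract 5h to convert from UTC+5).
Maria in UTC: 09:45-10:30, 10:45-11:30, 12:00-14:30, 15:30-16:00.
Zane in UTC: 11:15-14:00, 14:15-15:00, 16:00-16:45.
Ugo in UTC: 09:30-10:45, 12:30-13:15 (subtract 5h to convert from UTC+5).
Ravi and Maria can make the full 13:00-14:15 slot — that's 2.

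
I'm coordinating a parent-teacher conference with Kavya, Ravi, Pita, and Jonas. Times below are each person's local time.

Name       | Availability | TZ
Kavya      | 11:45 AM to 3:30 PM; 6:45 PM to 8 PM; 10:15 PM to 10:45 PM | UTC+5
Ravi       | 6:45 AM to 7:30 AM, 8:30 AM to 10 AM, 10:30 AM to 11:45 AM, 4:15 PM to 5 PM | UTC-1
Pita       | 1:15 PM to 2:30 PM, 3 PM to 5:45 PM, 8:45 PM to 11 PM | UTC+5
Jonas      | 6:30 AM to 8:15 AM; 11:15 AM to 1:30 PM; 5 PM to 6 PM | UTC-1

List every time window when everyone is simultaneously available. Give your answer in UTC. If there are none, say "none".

Kavya in UTC: 06:45-10:30, 13:45-15:00, 17:15-17:45 (subtract 5h to convert from UTC+5).
Ravi in UTC: 07:45-08:30, 09:30-11:00, 11:30-12:45, 17:15-18:00 (add 1h to convert from UTC-1).
Pita in UTC: 08:15-09:30, 10:00-12:45, 15:45-18:00 (subtract 5h to convert from UTC+5).
Jonas in UTC: 07:30-09:15, 12:15-14:30, 18:00-19:00 (add 1h to convert from UTC-1).
Kavya ∩ Ravi: 07:45-08:30, 09:30-10:30, 17:15-17:45.
Kavya ∩ Ravi ∩ Pita: 08:15-08:30, 10:00-10:30, 17:15-17:45.
Kavya ∩ Ravi ∩ Pita ∩ Jonas: 08:15-08:30.

08:15-08:30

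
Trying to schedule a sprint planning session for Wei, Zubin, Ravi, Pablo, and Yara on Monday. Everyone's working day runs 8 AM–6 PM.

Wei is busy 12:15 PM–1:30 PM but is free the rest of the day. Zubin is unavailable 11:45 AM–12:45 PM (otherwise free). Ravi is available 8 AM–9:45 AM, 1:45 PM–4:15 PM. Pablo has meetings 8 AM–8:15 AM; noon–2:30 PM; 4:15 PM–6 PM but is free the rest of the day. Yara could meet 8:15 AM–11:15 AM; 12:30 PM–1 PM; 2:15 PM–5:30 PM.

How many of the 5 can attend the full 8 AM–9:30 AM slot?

3

Wei free: 08:00-12:15, 13:30-18:00 (invert busy blocks within the working day).
Zubin free: 08:00-11:45, 12:45-18:00 (invert busy blocks within the working day).
Ravi free: 08:00-09:45, 13:45-16:15.
Pablo free: 08:15-12:00, 14:30-16:15 (invert busy blocks within the working day).
Yara free: 08:15-11:15, 12:30-13:00, 14:15-17:30.
Wei, Zubin, and Ravi can make the full 08:00-09:30 slot — that's 3.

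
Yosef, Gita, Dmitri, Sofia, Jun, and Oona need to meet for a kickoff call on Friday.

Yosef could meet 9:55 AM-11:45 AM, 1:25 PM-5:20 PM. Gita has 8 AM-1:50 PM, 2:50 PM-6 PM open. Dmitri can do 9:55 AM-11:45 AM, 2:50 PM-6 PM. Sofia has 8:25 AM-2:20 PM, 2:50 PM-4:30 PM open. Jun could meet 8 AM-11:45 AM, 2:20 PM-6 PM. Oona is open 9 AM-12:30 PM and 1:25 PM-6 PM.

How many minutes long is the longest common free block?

Yosef ∩ Gita: 09:55-11:45, 13:25-13:50, 14:50-17:20.
Yosef ∩ Gita ∩ Dmitri: 09:55-11:45, 14:50-17:20.
Yosef ∩ Gita ∩ Dmitri ∩ Sofia: 09:55-11:45, 14:50-16:30.
Yosef ∩ Gita ∩ Dmitri ∩ Sofia ∩ Jun: 09:55-11:45, 14:50-16:30.
Yosef ∩ Gita ∩ Dmitri ∩ Sofia ∩ Jun ∩ Oona: 09:55-11:45, 14:50-16:30.
So the common availability across everyone is 09:55-11:45, 14:50-16:30.
The longest is 09:55-11:45 at 110 minutes.

110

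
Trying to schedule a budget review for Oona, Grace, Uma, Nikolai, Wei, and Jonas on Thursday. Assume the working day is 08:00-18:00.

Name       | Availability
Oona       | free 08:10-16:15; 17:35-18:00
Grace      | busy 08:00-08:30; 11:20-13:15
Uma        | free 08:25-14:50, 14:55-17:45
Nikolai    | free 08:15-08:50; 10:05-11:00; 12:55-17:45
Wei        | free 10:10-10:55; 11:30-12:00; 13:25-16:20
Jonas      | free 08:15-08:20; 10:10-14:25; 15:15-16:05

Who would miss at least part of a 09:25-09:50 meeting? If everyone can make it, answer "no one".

Jonas, Nikolai, Wei

Oona free: 08:10-16:15, 17:35-18:00.
Grace free: 08:30-11:20, 13:15-18:00 (invert busy blocks within the working day).
Uma free: 08:25-14:50, 14:55-17:45.
Nikolai free: 08:15-08:50, 10:05-11:00, 12:55-17:45.
Wei free: 10:10-10:55, 11:30-12:00, 13:25-16:20.
Jonas free: 08:15-08:20, 10:10-14:25, 15:15-16:05.
Oona: free for 09:25-09:50. Grace: free for 09:25-09:50. Uma: free for 09:25-09:50. Nikolai: not fully free for 09:25-09:50. Wei: not fully free for 09:25-09:50. Jonas: not fully free for 09:25-09:50.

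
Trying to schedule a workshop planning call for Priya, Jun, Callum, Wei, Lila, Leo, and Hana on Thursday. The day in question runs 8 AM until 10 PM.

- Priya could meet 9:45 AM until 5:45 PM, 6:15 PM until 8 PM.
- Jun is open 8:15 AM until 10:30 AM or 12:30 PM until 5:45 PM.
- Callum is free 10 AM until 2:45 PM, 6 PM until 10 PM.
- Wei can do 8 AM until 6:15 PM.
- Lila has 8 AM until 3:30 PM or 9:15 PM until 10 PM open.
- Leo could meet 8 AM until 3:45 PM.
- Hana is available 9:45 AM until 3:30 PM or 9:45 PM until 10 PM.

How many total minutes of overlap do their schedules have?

165

Priya ∩ Jun: 09:45-10:30, 12:30-17:45.
Priya ∩ Jun ∩ Callum: 10:00-10:30, 12:30-14:45.
Priya ∩ Jun ∩ Callum ∩ Wei: 10:00-10:30, 12:30-14:45.
Priya ∩ Jun ∩ Callum ∩ Wei ∩ Lila: 10:00-10:30, 12:30-14:45.
Priya ∩ Jun ∩ Callum ∩ Wei ∩ Lila ∩ Leo: 10:00-10:30, 12:30-14:45.
Priya ∩ Jun ∩ Callum ∩ Wei ∩ Lila ∩ Leo ∩ Hana: 10:00-10:30, 12:30-14:45.
So the common availability across everyone is 10:00-10:30, 12:30-14:45.
Summing the common windows: 30 + 135 = 165 minutes.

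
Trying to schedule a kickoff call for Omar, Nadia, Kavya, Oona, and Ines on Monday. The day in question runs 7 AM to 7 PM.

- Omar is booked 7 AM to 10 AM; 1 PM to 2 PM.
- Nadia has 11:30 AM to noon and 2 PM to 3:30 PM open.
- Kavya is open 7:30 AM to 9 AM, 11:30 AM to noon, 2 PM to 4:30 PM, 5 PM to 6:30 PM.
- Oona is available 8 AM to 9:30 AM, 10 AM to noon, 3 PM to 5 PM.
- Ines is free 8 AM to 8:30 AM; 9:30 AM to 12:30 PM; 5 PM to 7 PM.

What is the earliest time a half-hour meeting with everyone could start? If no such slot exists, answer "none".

Omar free: 10:00-13:00, 14:00-19:00 (invert busy blocks within the working day).
Nadia free: 11:30-12:00, 14:00-15:30.
Kavya free: 07:30-09:00, 11:30-12:00, 14:00-16:30, 17:00-18:30.
Oona free: 08:00-09:30, 10:00-12:00, 15:00-17:00.
Ines free: 08:00-08:30, 09:30-12:30, 17:00-19:00.
Omar ∩ Nadia: 11:30-12:00, 14:00-15:30.
Omar ∩ Nadia ∩ Kavya: 11:30-12:00, 14:00-15:30.
Omar ∩ Nadia ∩ Kavya ∩ Oona: 11:30-12:00, 15:00-15:30.
Omar ∩ Nadia ∩ Kavya ∩ Oona ∩ Ines: 11:30-12:00.
So the common availability across everyone is 11:30-12:00.
The first common window of at least 30 minutes is 11:30-12:00, so the earliest start is 11:30.

11:30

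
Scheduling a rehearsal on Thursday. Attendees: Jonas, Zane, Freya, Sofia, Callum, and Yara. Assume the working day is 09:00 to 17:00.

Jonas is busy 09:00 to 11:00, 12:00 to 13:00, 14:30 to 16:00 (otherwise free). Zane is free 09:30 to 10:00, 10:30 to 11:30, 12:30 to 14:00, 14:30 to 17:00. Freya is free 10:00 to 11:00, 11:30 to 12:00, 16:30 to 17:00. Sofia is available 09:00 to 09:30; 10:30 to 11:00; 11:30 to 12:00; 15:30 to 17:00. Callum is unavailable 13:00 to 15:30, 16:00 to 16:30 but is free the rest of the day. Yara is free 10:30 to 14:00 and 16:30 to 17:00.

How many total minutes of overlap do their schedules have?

Jonas free: 11:00-12:00, 13:00-14:30, 16:00-17:00 (invert busy blocks within the working day).
Zane free: 09:30-10:00, 10:30-11:30, 12:30-14:00, 14:30-17:00.
Freya free: 10:00-11:00, 11:30-12:00, 16:30-17:00.
Sofia free: 09:00-09:30, 10:30-11:00, 11:30-12:00, 15:30-17:00.
Callum free: 09:00-13:00, 15:30-16:00, 16:30-17:00 (invert busy blocks within the working day).
Yara free: 10:30-14:00, 16:30-17:00.
Jonas ∩ Zane: 11:00-11:30, 13:00-14:00, 16:00-17:00.
Jonas ∩ Zane ∩ Freya: 16:30-17:00.
Jonas ∩ Zane ∩ Freya ∩ Sofia: 16:30-17:00.
Jonas ∩ Zane ∩ Freya ∩ Sofia ∩ Callum: 16:30-17:00.
Jonas ∩ Zane ∩ Freya ∩ Sofia ∩ Callum ∩ Yara: 16:30-17:00.
That's a single block of 30 minutes.

30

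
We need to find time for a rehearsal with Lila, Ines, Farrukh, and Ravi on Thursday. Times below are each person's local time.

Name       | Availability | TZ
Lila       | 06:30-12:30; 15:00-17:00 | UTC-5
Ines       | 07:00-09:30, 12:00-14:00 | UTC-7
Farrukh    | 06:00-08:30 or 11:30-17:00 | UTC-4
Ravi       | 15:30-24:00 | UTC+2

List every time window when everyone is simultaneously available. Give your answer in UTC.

Lila in UTC: 11:30-17:30, 20:00-22:00 (add 5h to convert from UTC-5).
Ines in UTC: 14:00-16:30, 19:00-21:00 (add 7h to convert from UTC-7).
Farrukh in UTC: 10:00-12:30, 15:30-21:00 (add 4h to convert from UTC-4).
Ravi in UTC: 13:30-22:00 (subtract 2h to convert from UTC+2).
Lila ∩ Ines: 14:00-16:30, 20:00-21:00.
Lila ∩ Ines ∩ Farrukh: 15:30-16:30, 20:00-21:00.
Lila ∩ Ines ∩ Farrukh ∩ Ravi: 15:30-16:30, 20:00-21:00.

15:30-16:30, 20:00-21:00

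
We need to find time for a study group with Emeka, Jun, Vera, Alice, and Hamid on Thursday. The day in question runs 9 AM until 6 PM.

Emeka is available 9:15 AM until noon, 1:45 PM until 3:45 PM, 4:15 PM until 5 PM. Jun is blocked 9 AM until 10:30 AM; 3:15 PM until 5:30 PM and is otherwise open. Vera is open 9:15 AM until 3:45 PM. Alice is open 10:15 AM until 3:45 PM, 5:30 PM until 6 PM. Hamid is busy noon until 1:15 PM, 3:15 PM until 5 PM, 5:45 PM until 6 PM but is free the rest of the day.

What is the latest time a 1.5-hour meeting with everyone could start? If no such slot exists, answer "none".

13:45

Emeka free: 09:15-12:00, 13:45-15:45, 16:15-17:00.
Jun free: 10:30-15:15, 17:30-18:00 (invert busy blocks within the working day).
Vera free: 09:15-15:45.
Alice free: 10:15-15:45, 17:30-18:00.
Hamid free: 09:00-12:00, 13:15-15:15, 17:00-17:45 (invert busy blocks within the working day).
Emeka ∩ Jun: 10:30-12:00, 13:45-15:15.
Emeka ∩ Jun ∩ Vera: 10:30-12:00, 13:45-15:15.
Emeka ∩ Jun ∩ Vera ∩ Alice: 10:30-12:00, 13:45-15:15.
Emeka ∩ Jun ∩ Vera ∩ Alice ∩ Hamid: 10:30-12:00, 13:45-15:15.
The last common window of at least 90 minutes is 13:45-15:15; a 90-minute meeting can start as late as 13:45 and still end by 15:15.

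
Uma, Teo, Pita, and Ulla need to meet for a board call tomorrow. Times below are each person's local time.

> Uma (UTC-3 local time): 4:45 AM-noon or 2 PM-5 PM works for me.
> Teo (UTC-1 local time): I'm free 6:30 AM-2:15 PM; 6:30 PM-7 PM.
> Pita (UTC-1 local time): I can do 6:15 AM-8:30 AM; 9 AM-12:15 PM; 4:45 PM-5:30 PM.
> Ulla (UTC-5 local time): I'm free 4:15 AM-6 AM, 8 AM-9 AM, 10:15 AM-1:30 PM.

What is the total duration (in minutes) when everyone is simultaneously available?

90

Uma in UTC: 07:45-15:00, 17:00-20:00 (add 3h to convert from UTC-3).
Teo in UTC: 07:30-15:15, 19:30-20:00 (add 1h to convert from UTC-1).
Pita in UTC: 07:15-09:30, 10:00-13:15, 17:45-18:30 (add 1h to convert from UTC-1).
Ulla in UTC: 09:15-11:00, 13:00-14:00, 15:15-18:30 (add 5h to convert from UTC-5).
Uma ∩ Teo: 07:45-15:00, 19:30-20:00.
Uma ∩ Teo ∩ Pita: 07:45-09:30, 10:00-13:15.
Uma ∩ Teo ∩ Pita ∩ Ulla: 09:15-09:30, 10:00-11:00, 13:00-13:15.
Summing the common windows: 15 + 60 + 15 = 90 minutes.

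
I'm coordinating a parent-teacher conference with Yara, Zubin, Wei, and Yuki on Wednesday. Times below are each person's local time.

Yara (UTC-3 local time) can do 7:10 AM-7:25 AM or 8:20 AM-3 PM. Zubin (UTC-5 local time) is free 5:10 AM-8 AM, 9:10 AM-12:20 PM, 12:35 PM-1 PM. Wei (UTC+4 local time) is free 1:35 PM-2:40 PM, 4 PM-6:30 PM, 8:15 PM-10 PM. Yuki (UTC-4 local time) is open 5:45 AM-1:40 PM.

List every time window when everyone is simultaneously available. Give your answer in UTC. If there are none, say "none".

Yara in UTC: 10:10-10:25, 11:20-18:00 (add 3h to convert from UTC-3).
Zubin in UTC: 10:10-13:00, 14:10-17:20, 17:35-18:00 (add 5h to convert from UTC-5).
Wei in UTC: 09:35-10:40, 12:00-14:30, 16:15-18:00 (subtract 4h to convert from UTC+4).
Yuki in UTC: 09:45-17:40 (add 4h to convert from UTC-4).
Yara ∩ Zubin: 10:10-10:25, 11:20-13:00, 14:10-17:20, 17:35-18:00.
Yara ∩ Zubin ∩ Wei: 10:10-10:25, 12:00-13:00, 14:10-14:30, 16:15-17:20, 17:35-18:00.
Yara ∩ Zubin ∩ Wei ∩ Yuki: 10:10-10:25, 12:00-13:00, 14:10-14:30, 16:15-17:20, 17:35-17:40.
So the common availability across everyone is 10:10-10:25, 12:00-13:00, 14:10-14:30, 16:15-17:20, 17:35-17:40.

10:10-10:25, 12:00-13:00, 14:10-14:30, 16:15-17:20, 17:35-17:40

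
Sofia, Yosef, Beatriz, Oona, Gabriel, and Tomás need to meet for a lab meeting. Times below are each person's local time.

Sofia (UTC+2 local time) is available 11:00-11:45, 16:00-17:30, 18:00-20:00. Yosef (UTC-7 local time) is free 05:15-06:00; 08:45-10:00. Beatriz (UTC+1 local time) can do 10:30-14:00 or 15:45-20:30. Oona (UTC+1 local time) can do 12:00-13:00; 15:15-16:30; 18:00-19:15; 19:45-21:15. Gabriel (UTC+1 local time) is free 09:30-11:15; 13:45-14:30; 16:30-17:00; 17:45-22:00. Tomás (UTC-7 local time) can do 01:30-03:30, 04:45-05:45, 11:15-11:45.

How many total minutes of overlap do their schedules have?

0

Sofia in UTC: 09:00-09:45, 14:00-15:30, 16:00-18:00 (subtract 2h to convert from UTC+2).
Yosef in UTC: 12:15-13:00, 15:45-17:00 (add 7h to convert from UTC-7).
Beatriz in UTC: 09:30-13:00, 14:45-19:30 (subtract 1h to convert from UTC+1).
Oona in UTC: 11:00-12:00, 14:15-15:30, 17:00-18:15, 18:45-20:15 (subtract 1h to convert from UTC+1).
Gabriel in UTC: 08:30-10:15, 12:45-13:30, 15:30-16:00, 16:45-21:00 (subtract 1h to convert from UTC+1).
Tomás in UTC: 08:30-10:30, 11:45-12:45, 18:15-18:45 (add 7h to convert from UTC-7).
Sofia ∩ Yosef: 16:00-17:00.
Sofia ∩ Yosef ∩ Beatriz: 16:00-17:00.
Sofia ∩ Yosef ∩ Beatriz ∩ Oona: ∅.
Sofia ∩ Yosef ∩ Beatriz ∩ Oona ∩ Gabriel: ∅.
Sofia ∩ Yosef ∩ Beatriz ∩ Oona ∩ Gabriel ∩ Tomás: ∅.
There is no time when everyone is free.
There is no common window, so the total is 0 minutes.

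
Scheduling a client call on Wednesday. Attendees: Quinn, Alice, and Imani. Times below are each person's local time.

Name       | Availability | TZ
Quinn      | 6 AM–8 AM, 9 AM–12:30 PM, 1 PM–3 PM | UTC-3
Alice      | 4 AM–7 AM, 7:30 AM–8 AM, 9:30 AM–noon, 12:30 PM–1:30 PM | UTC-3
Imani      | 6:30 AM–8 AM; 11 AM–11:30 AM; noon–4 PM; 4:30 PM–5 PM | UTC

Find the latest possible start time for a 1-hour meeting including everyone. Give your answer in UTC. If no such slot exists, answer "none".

14:00

Quinn in UTC: 09:00-11:00, 12:00-15:30, 16:00-18:00 (add 3h to convert from UTC-3).
Alice in UTC: 07:00-10:00, 10:30-11:00, 12:30-15:00, 15:30-16:30 (add 3h to convert from UTC-3).
Imani in UTC: 06:30-08:00, 11:00-11:30, 12:00-16:00, 16:30-17:00.
Quinn ∩ Alice: 09:00-10:00, 10:30-11:00, 12:30-15:00, 16:00-16:30.
Quinn ∩ Alice ∩ Imani: 12:30-15:00.
Those are the intersection windows.
The last common window of at least 60 minutes is 12:30-15:00; a 60-minute meeting can start as late as 14:00 and still end by 15:00.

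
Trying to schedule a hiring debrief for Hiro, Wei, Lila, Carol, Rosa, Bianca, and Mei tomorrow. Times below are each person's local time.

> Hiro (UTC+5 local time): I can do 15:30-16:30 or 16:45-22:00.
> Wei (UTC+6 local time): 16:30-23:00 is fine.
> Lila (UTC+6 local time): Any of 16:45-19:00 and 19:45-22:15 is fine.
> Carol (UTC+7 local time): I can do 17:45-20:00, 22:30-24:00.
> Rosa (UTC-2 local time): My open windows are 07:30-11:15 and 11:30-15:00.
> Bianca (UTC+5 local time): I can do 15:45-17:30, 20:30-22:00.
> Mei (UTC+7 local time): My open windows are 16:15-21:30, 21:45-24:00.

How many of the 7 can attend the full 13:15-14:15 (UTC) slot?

3

Hiro in UTC: 10:30-11:30, 11:45-17:00 (subtract 5h to convert from UTC+5).
Wei in UTC: 10:30-17:00 (subtract 6h to convert from UTC+6).
Lila in UTC: 10:45-13:00, 13:45-16:15 (subtract 6h to convert from UTC+6).
Carol in UTC: 10:45-13:00, 15:30-17:00 (subtract 7h to convert from UTC+7).
Rosa in UTC: 09:30-13:15, 13:30-17:00 (add 2h to convert from UTC-2).
Bianca in UTC: 10:45-12:30, 15:30-17:00 (subtract 5h to convert from UTC+5).
Mei in UTC: 09:15-14:30, 14:45-17:00 (subtract 7h to convert from UTC+7).
Hiro, Wei, and Mei can make the full 13:15-14:15 slot — that's 3.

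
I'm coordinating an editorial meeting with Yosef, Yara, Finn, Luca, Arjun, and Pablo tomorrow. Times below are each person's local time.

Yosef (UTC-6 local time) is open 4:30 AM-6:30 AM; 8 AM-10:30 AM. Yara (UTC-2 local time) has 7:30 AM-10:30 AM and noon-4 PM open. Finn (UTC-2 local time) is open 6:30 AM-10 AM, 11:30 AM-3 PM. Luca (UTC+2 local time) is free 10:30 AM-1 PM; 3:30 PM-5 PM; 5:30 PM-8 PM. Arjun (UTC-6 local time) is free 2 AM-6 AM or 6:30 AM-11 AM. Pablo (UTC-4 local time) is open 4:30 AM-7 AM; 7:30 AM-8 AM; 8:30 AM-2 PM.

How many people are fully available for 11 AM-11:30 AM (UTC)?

4

Yosef in UTC: 10:30-12:30, 14:00-16:30 (add 6h to convert from UTC-6).
Yara in UTC: 09:30-12:30, 14:00-18:00 (add 2h to convert from UTC-2).
Finn in UTC: 08:30-12:00, 13:30-17:00 (add 2h to convert from UTC-2).
Luca in UTC: 08:30-11:00, 13:30-15:00, 15:30-18:00 (subtract 2h to convert from UTC+2).
Arjun in UTC: 08:00-12:00, 12:30-17:00 (add 6h to convert from UTC-6).
Pablo in UTC: 08:30-11:00, 11:30-12:00, 12:30-18:00 (add 4h to convert from UTC-4).
Yosef, Yara, Finn, and Arjun can make the full 11:00-11:30 slot — that's 4.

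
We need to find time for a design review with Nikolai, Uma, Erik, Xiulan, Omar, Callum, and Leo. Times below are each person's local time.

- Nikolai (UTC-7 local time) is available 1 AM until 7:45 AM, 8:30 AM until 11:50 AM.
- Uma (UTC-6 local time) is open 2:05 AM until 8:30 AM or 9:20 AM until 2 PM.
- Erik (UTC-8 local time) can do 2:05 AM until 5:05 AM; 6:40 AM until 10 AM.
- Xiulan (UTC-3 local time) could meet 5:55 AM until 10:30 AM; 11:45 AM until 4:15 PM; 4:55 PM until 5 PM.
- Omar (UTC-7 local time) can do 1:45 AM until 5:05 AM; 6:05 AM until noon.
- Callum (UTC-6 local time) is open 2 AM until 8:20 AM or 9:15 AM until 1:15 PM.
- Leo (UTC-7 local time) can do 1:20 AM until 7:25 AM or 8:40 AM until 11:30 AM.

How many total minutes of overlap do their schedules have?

Nikolai in UTC: 08:00-14:45, 15:30-18:50 (add 7h to convert from UTC-7).
Uma in UTC: 08:05-14:30, 15:20-20:00 (add 6h to convert from UTC-6).
Erik in UTC: 10:05-13:05, 14:40-18:00 (add 8h to convert from UTC-8).
Xiulan in UTC: 08:55-13:30, 14:45-19:15, 19:55-20:00 (add 3h to convert from UTC-3).
Omar in UTC: 08:45-12:05, 13:05-19:00 (add 7h to convert from UTC-7).
Callum in UTC: 08:00-14:20, 15:15-19:15 (add 6h to convert from UTC-6).
Leo in UTC: 08:20-14:25, 15:40-18:30 (add 7h to convert from UTC-7).
Nikolai ∩ Uma: 08:05-14:30, 15:30-18:50.
Nikolai ∩ Uma ∩ Erik: 10:05-13:05, 15:30-18:00.
Nikolai ∩ Uma ∩ Erik ∩ Xiulan: 10:05-13:05, 15:30-18:00.
Nikolai ∩ Uma ∩ Erik ∩ Xiulan ∩ Omar: 10:05-12:05, 15:30-18:00.
Nikolai ∩ Uma ∩ Erik ∩ Xiulan ∩ Omar ∩ Callum: 10:05-12:05, 15:30-18:00.
Nikolai ∩ Uma ∩ Erik ∩ Xiulan ∩ Omar ∩ Callum ∩ Leo: 10:05-12:05, 15:40-18:00.
Summing the common windows: 120 + 140 = 260 minutes.

260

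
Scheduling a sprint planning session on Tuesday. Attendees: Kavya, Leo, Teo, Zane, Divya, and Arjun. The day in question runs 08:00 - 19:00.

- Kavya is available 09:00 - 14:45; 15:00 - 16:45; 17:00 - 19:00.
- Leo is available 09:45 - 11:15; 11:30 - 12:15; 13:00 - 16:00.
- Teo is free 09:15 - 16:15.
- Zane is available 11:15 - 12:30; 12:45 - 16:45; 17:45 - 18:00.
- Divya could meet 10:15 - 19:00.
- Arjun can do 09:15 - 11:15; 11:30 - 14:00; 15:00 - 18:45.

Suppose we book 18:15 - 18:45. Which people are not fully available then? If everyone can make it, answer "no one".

Leo, Teo, Zane

Kavya: free for 18:15-18:45. Leo: not fully free for 18:15-18:45. Teo: not fully free for 18:15-18:45. Zane: not fully free for 18:15-18:45. Divya: free for 18:15-18:45. Arjun: free for 18:15-18:45.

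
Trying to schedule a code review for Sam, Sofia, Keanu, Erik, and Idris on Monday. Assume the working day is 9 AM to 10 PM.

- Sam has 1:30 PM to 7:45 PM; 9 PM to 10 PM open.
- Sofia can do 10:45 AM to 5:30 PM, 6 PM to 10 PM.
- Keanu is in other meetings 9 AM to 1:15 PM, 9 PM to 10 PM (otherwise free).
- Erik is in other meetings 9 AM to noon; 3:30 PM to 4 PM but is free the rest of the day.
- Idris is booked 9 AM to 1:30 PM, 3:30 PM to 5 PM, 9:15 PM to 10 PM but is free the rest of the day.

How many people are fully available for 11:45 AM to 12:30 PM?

1

Sam free: 13:30-19:45, 21:00-22:00.
Sofia free: 10:45-17:30, 18:00-22:00.
Keanu free: 13:15-21:00 (invert busy blocks within the working day).
Erik free: 12:00-15:30, 16:00-22:00 (invert busy blocks within the working day).
Idris free: 13:30-15:30, 17:00-21:15 (invert busy blocks within the working day).
Sofia can make the full 11:45-12:30 slot — that's 1.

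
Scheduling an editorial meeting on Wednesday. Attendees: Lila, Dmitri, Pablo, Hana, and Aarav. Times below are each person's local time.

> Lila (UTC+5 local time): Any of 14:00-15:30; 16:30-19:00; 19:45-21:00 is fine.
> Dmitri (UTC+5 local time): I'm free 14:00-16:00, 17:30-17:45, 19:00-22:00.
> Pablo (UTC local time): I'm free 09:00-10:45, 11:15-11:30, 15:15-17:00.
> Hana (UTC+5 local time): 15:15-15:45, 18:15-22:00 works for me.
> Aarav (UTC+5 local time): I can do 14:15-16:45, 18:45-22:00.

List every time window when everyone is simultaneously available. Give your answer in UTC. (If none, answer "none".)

10:15-10:30, 15:15-16:00

Lila in UTC: 09:00-10:30, 11:30-14:00, 14:45-16:00 (subtract 5h to convert from UTC+5).
Dmitri in UTC: 09:00-11:00, 12:30-12:45, 14:00-17:00 (subtract 5h to convert from UTC+5).
Pablo in UTC: 09:00-10:45, 11:15-11:30, 15:15-17:00.
Hana in UTC: 10:15-10:45, 13:15-17:00 (subtract 5h to convert from UTC+5).
Aarav in UTC: 09:15-11:45, 13:45-17:00 (subtract 5h to convert from UTC+5).
Lila ∩ Dmitri: 09:00-10:30, 12:30-12:45, 14:45-16:00.
Lila ∩ Dmitri ∩ Pablo: 09:00-10:30, 15:15-16:00.
Lila ∩ Dmitri ∩ Pablo ∩ Hana: 10:15-10:30, 15:15-16:00.
Lila ∩ Dmitri ∩ Pablo ∩ Hana ∩ Aarav: 10:15-10:30, 15:15-16:00.
So the common availability across everyone is 10:15-10:30, 15:15-16:00.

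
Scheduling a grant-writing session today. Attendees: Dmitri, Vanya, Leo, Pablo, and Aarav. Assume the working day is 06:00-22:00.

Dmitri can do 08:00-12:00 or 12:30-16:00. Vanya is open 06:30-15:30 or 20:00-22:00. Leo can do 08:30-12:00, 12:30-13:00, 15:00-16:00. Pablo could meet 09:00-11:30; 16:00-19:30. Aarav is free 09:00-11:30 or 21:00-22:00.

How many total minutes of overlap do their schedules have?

150

Dmitri ∩ Vanya: 08:00-12:00, 12:30-15:30.
Dmitri ∩ Vanya ∩ Leo: 08:30-12:00, 12:30-13:00, 15:00-15:30.
Dmitri ∩ Vanya ∩ Leo ∩ Pablo: 09:00-11:30.
Dmitri ∩ Vanya ∩ Leo ∩ Pablo ∩ Aarav: 09:00-11:30.
That's a single block of 150 minutes.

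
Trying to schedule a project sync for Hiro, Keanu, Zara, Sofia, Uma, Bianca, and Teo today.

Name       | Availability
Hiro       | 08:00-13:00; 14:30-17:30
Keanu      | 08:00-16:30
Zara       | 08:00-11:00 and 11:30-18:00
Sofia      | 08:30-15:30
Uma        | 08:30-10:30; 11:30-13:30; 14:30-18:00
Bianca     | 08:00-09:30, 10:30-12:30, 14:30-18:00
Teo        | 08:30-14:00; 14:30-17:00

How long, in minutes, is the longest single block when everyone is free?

60

Hiro ∩ Keanu: 08:00-13:00, 14:30-16:30.
Hiro ∩ Keanu ∩ Zara: 08:00-11:00, 11:30-13:00, 14:30-16:30.
Hiro ∩ Keanu ∩ Zara ∩ Sofia: 08:30-11:00, 11:30-13:00, 14:30-15:30.
Hiro ∩ Keanu ∩ Zara ∩ Sofia ∩ Uma: 08:30-10:30, 11:30-13:00, 14:30-15:30.
Hiro ∩ Keanu ∩ Zara ∩ Sofia ∩ Uma ∩ Bianca: 08:30-09:30, 11:30-12:30, 14:30-15:30.
Hiro ∩ Keanu ∩ Zara ∩ Sofia ∩ Uma ∩ Bianca ∩ Teo: 08:30-09:30, 11:30-12:30, 14:30-15:30.
Those are the intersection windows.
The longest is 08:30-09:30 at 60 minutes.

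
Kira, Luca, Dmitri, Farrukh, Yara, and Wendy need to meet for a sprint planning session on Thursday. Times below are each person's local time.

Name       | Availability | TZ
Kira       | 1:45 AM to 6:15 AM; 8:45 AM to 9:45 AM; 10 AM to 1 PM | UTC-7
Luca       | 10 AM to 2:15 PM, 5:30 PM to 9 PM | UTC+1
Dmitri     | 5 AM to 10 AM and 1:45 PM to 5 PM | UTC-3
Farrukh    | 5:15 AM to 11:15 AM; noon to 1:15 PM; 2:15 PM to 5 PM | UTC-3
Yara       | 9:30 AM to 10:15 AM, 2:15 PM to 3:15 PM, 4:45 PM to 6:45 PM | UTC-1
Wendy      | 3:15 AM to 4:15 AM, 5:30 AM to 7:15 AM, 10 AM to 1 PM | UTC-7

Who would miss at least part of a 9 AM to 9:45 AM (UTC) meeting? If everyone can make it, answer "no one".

Wendy, Yara

Kira in UTC: 08:45-13:15, 15:45-16:45, 17:00-20:00 (add 7h to convert from UTC-7).
Luca in UTC: 09:00-13:15, 16:30-20:00 (subtract 1h to convert from UTC+1).
Dmitri in UTC: 08:00-13:00, 16:45-20:00 (add 3h to convert from UTC-3).
Farrukh in UTC: 08:15-14:15, 15:00-16:15, 17:15-20:00 (add 3h to convert from UTC-3).
Yara in UTC: 10:30-11:15, 15:15-16:15, 17:45-19:45 (add 1h to convert from UTC-1).
Wendy in UTC: 10:15-11:15, 12:30-14:15, 17:00-20:00 (add 7h to convert from UTC-7).
Kira: free for 09:00-09:45. Luca: free for 09:00-09:45. Dmitri: free for 09:00-09:45. Farrukh: free for 09:00-09:45. Yara: not fully free for 09:00-09:45. Wendy: not fully free for 09:00-09:45.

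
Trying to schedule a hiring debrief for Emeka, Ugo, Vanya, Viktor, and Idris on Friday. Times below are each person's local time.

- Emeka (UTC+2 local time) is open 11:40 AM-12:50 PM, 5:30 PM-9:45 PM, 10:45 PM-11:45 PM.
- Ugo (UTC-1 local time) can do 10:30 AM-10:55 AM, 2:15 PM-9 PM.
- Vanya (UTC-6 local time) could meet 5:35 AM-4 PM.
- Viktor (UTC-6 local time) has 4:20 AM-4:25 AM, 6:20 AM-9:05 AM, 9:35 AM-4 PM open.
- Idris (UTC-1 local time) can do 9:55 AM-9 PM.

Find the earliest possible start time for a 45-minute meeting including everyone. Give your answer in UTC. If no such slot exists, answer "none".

Emeka in UTC: 09:40-10:50, 15:30-19:45, 20:45-21:45 (subtract 2h to convert from UTC+2).
Ugo in UTC: 11:30-11:55, 15:15-22:00 (add 1h to convert from UTC-1).
Vanya in UTC: 11:35-22:00 (add 6h to convert from UTC-6).
Viktor in UTC: 10:20-10:25, 12:20-15:05, 15:35-22:00 (add 6h to convert from UTC-6).
Idris in UTC: 10:55-22:00 (add 1h to convert from UTC-1).
Emeka ∩ Ugo: 15:30-19:45, 20:45-21:45.
Emeka ∩ Ugo ∩ Vanya: 15:30-19:45, 20:45-21:45.
Emeka ∩ Ugo ∩ Vanya ∩ Viktor: 15:35-19:45, 20:45-21:45.
Emeka ∩ Ugo ∩ Vanya ∩ Viktor ∩ Idris: 15:35-19:45, 20:45-21:45.
The first common window of at least 45 minutes is 15:35-19:45, so the earliest start is 15:35.

15:35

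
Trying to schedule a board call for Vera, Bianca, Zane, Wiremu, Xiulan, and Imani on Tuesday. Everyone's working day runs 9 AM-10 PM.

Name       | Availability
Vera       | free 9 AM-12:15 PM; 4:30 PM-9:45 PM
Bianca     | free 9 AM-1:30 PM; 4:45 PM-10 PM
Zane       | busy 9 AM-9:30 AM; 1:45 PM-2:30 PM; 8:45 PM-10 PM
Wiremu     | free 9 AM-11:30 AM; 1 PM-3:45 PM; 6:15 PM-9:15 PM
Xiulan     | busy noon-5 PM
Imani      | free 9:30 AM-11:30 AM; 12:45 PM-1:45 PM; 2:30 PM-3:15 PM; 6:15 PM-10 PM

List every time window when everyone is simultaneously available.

Vera free: 09:00-12:15, 16:30-21:45.
Bianca free: 09:00-13:30, 16:45-22:00.
Zane free: 09:30-13:45, 14:30-20:45 (invert busy blocks within the working day).
Wiremu free: 09:00-11:30, 13:00-15:45, 18:15-21:15.
Xiulan free: 09:00-12:00, 17:00-22:00 (invert busy blocks within the working day).
Imani free: 09:30-11:30, 12:45-13:45, 14:30-15:15, 18:15-22:00.
Vera ∩ Bianca: 09:00-12:15, 16:45-21:45.
Vera ∩ Bianca ∩ Zane: 09:30-12:15, 16:45-20:45.
Vera ∩ Bianca ∩ Zane ∩ Wiremu: 09:30-11:30, 18:15-20:45.
Vera ∩ Bianca ∩ Zane ∩ Wiremu ∩ Xiulan: 09:30-11:30, 18:15-20:45.
Vera ∩ Bianca ∩ Zane ∩ Wiremu ∩ Xiulan ∩ Imani: 09:30-11:30, 18:15-20:45.
So the common availability across everyone is 09:30-11:30, 18:15-20:45.

09:30-11:30, 18:15-20:45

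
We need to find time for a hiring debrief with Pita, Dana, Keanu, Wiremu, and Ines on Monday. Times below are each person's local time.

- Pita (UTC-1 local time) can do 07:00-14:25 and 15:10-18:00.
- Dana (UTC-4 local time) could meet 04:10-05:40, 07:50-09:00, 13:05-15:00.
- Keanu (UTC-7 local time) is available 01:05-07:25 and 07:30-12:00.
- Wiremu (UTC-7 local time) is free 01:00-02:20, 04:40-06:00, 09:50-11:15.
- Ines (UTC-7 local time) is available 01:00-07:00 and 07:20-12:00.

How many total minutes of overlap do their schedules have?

210

Pita in UTC: 08:00-15:25, 16:10-19:00 (add 1h to convert from UTC-1).
Dana in UTC: 08:10-09:40, 11:50-13:00, 17:05-19:00 (add 4h to convert from UTC-4).
Keanu in UTC: 08:05-14:25, 14:30-19:00 (add 7h to convert from UTC-7).
Wiremu in UTC: 08:00-09:20, 11:40-13:00, 16:50-18:15 (add 7h to convert from UTC-7).
Ines in UTC: 08:00-14:00, 14:20-19:00 (add 7h to convert from UTC-7).
Pita ∩ Dana: 08:10-09:40, 11:50-13:00, 17:05-19:00.
Pita ∩ Dana ∩ Keanu: 08:10-09:40, 11:50-13:00, 17:05-19:00.
Pita ∩ Dana ∩ Keanu ∩ Wiremu: 08:10-09:20, 11:50-13:00, 17:05-18:15.
Pita ∩ Dana ∩ Keanu ∩ Wiremu ∩ Ines: 08:10-09:20, 11:50-13:00, 17:05-18:15.
Those are the intersection windows.
Summing the common windows: 70 + 70 + 70 = 210 minutes.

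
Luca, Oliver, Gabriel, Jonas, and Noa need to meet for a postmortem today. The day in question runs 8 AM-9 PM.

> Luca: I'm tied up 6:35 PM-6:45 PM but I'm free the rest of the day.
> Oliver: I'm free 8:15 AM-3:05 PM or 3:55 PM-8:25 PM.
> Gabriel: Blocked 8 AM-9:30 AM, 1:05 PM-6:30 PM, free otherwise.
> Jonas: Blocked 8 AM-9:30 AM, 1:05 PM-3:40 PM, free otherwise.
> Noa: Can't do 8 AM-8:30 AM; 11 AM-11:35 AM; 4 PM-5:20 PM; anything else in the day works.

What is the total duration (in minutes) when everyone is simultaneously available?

285

Luca free: 08:00-18:35, 18:45-21:00 (invert busy blocks within the working day).
Oliver free: 08:15-15:05, 15:55-20:25.
Gabriel free: 09:30-13:05, 18:30-21:00 (invert busy blocks within the working day).
Jonas free: 09:30-13:05, 15:40-21:00 (invert busy blocks within the working day).
Noa free: 08:30-11:00, 11:35-16:00, 17:20-21:00 (invert busy blocks within the working day).
Luca ∩ Oliver: 08:15-15:05, 15:55-18:35, 18:45-20:25.
Luca ∩ Oliver ∩ Gabriel: 09:30-13:05, 18:30-18:35, 18:45-20:25.
Luca ∩ Oliver ∩ Gabriel ∩ Jonas: 09:30-13:05, 18:30-18:35, 18:45-20:25.
Luca ∩ Oliver ∩ Gabriel ∩ Jonas ∩ Noa: 09:30-11:00, 11:35-13:05, 18:30-18:35, 18:45-20:25.
So the common availability across everyone is 09:30-11:00, 11:35-13:05, 18:30-18:35, 18:45-20:25.
Summing the common windows: 90 + 90 + 5 + 100 = 285 minutes.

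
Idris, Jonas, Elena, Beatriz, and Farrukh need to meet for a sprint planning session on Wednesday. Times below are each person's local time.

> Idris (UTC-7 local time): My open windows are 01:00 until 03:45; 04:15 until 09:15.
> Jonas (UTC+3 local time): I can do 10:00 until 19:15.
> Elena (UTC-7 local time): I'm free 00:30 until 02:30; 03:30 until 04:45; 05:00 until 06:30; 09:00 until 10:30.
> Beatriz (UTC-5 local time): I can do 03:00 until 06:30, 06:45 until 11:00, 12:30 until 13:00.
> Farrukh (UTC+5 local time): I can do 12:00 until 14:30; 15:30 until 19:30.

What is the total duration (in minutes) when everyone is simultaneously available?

210

Idris in UTC: 08:00-10:45, 11:15-16:15 (add 7h to convert from UTC-7).
Jonas in UTC: 07:00-16:15 (subtract 3h to convert from UTC+3).
Elena in UTC: 07:30-09:30, 10:30-11:45, 12:00-13:30, 16:00-17:30 (add 7h to convert from UTC-7).
Beatriz in UTC: 08:00-11:30, 11:45-16:00, 17:30-18:00 (add 5h to convert from UTC-5).
Farrukh in UTC: 07:00-09:30, 10:30-14:30 (subtract 5h to convert from UTC+5).
Idris ∩ Jonas: 08:00-10:45, 11:15-16:15.
Idris ∩ Jonas ∩ Elena: 08:00-09:30, 10:30-10:45, 11:15-11:45, 12:00-13:30, 16:00-16:15.
Idris ∩ Jonas ∩ Elena ∩ Beatriz: 08:00-09:30, 10:30-10:45, 11:15-11:30, 12:00-13:30.
Idris ∩ Jonas ∩ Elena ∩ Beatriz ∩ Farrukh: 08:00-09:30, 10:30-10:45, 11:15-11:30, 12:00-13:30.
Summing the common windows: 90 + 15 + 15 + 90 = 210 minutes.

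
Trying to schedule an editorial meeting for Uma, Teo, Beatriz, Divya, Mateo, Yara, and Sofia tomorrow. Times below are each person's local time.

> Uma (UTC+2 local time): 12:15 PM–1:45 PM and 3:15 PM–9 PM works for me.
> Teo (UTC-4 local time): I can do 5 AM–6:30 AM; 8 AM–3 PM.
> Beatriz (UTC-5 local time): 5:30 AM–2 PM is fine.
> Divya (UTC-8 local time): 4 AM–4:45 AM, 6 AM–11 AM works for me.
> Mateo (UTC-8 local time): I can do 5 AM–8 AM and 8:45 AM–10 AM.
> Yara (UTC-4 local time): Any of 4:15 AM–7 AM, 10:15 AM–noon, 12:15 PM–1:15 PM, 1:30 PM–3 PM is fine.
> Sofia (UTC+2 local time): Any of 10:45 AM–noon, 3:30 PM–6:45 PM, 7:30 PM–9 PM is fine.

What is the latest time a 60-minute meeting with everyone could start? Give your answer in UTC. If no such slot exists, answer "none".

15:00

Uma in UTC: 10:15-11:45, 13:15-19:00 (subtract 2h to convert from UTC+2).
Teo in UTC: 09:00-10:30, 12:00-19:00 (add 4h to convert from UTC-4).
Beatriz in UTC: 10:30-19:00 (add 5h to convert from UTC-5).
Divya in UTC: 12:00-12:45, 14:00-19:00 (add 8h to convert from UTC-8).
Mateo in UTC: 13:00-16:00, 16:45-18:00 (add 8h to convert from UTC-8).
Yara in UTC: 08:15-11:00, 14:15-16:00, 16:15-17:15, 17:30-19:00 (add 4h to convert from UTC-4).
Sofia in UTC: 08:45-10:00, 13:30-16:45, 17:30-19:00 (subtract 2h to convert from UTC+2).
Uma ∩ Teo: 10:15-10:30, 13:15-19:00.
Uma ∩ Teo ∩ Beatriz: 13:15-19:00.
Uma ∩ Teo ∩ Beatriz ∩ Divya: 14:00-19:00.
Uma ∩ Teo ∩ Beatriz ∩ Divya ∩ Mateo: 14:00-16:00, 16:45-18:00.
Uma ∩ Teo ∩ Beatriz ∩ Divya ∩ Mateo ∩ Yara: 14:15-16:00, 16:45-17:15, 17:30-18:00.
Uma ∩ Teo ∩ Beatriz ∩ Divya ∩ Mateo ∩ Yara ∩ Sofia: 14:15-16:00, 17:30-18:00.
The last common window of at least 60 minutes is 14:15-16:00; a 60-minute meeting can start as late as 15:00 and still end by 16:00.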